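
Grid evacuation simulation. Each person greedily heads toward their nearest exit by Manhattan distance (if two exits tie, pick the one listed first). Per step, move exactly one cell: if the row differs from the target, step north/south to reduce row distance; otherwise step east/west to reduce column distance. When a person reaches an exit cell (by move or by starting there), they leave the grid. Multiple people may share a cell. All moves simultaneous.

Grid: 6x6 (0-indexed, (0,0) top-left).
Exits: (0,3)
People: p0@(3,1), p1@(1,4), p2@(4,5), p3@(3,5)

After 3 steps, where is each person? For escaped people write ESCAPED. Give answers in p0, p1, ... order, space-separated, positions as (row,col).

Step 1: p0:(3,1)->(2,1) | p1:(1,4)->(0,4) | p2:(4,5)->(3,5) | p3:(3,5)->(2,5)
Step 2: p0:(2,1)->(1,1) | p1:(0,4)->(0,3)->EXIT | p2:(3,5)->(2,5) | p3:(2,5)->(1,5)
Step 3: p0:(1,1)->(0,1) | p1:escaped | p2:(2,5)->(1,5) | p3:(1,5)->(0,5)

(0,1) ESCAPED (1,5) (0,5)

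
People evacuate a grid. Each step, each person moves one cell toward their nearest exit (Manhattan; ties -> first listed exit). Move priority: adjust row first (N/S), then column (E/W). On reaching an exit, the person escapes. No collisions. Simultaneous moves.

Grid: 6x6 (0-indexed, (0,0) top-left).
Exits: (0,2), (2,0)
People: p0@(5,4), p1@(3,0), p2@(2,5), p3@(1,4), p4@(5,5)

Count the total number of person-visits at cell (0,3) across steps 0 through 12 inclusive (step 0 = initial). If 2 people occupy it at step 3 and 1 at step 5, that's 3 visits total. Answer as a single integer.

Answer: 4

Derivation:
Step 0: p0@(5,4) p1@(3,0) p2@(2,5) p3@(1,4) p4@(5,5) -> at (0,3): 0 [-], cum=0
Step 1: p0@(4,4) p1@ESC p2@(1,5) p3@(0,4) p4@(4,5) -> at (0,3): 0 [-], cum=0
Step 2: p0@(3,4) p1@ESC p2@(0,5) p3@(0,3) p4@(3,5) -> at (0,3): 1 [p3], cum=1
Step 3: p0@(2,4) p1@ESC p2@(0,4) p3@ESC p4@(2,5) -> at (0,3): 0 [-], cum=1
Step 4: p0@(1,4) p1@ESC p2@(0,3) p3@ESC p4@(1,5) -> at (0,3): 1 [p2], cum=2
Step 5: p0@(0,4) p1@ESC p2@ESC p3@ESC p4@(0,5) -> at (0,3): 0 [-], cum=2
Step 6: p0@(0,3) p1@ESC p2@ESC p3@ESC p4@(0,4) -> at (0,3): 1 [p0], cum=3
Step 7: p0@ESC p1@ESC p2@ESC p3@ESC p4@(0,3) -> at (0,3): 1 [p4], cum=4
Step 8: p0@ESC p1@ESC p2@ESC p3@ESC p4@ESC -> at (0,3): 0 [-], cum=4
Total visits = 4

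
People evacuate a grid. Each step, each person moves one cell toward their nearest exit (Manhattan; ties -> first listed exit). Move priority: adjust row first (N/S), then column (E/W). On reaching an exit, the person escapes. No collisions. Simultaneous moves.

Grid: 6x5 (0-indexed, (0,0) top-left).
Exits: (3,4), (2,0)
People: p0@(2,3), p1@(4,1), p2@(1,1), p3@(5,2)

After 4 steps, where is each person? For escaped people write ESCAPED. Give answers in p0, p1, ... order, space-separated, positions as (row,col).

Step 1: p0:(2,3)->(3,3) | p1:(4,1)->(3,1) | p2:(1,1)->(2,1) | p3:(5,2)->(4,2)
Step 2: p0:(3,3)->(3,4)->EXIT | p1:(3,1)->(2,1) | p2:(2,1)->(2,0)->EXIT | p3:(4,2)->(3,2)
Step 3: p0:escaped | p1:(2,1)->(2,0)->EXIT | p2:escaped | p3:(3,2)->(3,3)
Step 4: p0:escaped | p1:escaped | p2:escaped | p3:(3,3)->(3,4)->EXIT

ESCAPED ESCAPED ESCAPED ESCAPED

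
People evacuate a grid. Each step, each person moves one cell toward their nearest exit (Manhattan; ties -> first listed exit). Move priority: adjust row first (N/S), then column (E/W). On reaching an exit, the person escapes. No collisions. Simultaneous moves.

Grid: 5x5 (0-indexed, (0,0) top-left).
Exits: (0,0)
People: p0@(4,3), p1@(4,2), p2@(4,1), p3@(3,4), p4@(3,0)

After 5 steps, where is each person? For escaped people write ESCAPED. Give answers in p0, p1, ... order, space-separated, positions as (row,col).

Step 1: p0:(4,3)->(3,3) | p1:(4,2)->(3,2) | p2:(4,1)->(3,1) | p3:(3,4)->(2,4) | p4:(3,0)->(2,0)
Step 2: p0:(3,3)->(2,3) | p1:(3,2)->(2,2) | p2:(3,1)->(2,1) | p3:(2,4)->(1,4) | p4:(2,0)->(1,0)
Step 3: p0:(2,3)->(1,3) | p1:(2,2)->(1,2) | p2:(2,1)->(1,1) | p3:(1,4)->(0,4) | p4:(1,0)->(0,0)->EXIT
Step 4: p0:(1,3)->(0,3) | p1:(1,2)->(0,2) | p2:(1,1)->(0,1) | p3:(0,4)->(0,3) | p4:escaped
Step 5: p0:(0,3)->(0,2) | p1:(0,2)->(0,1) | p2:(0,1)->(0,0)->EXIT | p3:(0,3)->(0,2) | p4:escaped

(0,2) (0,1) ESCAPED (0,2) ESCAPED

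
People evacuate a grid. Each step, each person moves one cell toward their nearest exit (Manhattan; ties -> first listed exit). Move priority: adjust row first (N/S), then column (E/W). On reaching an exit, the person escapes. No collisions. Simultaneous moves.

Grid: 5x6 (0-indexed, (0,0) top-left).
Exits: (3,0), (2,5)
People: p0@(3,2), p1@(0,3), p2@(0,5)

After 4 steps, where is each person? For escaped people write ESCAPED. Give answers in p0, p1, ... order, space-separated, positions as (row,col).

Step 1: p0:(3,2)->(3,1) | p1:(0,3)->(1,3) | p2:(0,5)->(1,5)
Step 2: p0:(3,1)->(3,0)->EXIT | p1:(1,3)->(2,3) | p2:(1,5)->(2,5)->EXIT
Step 3: p0:escaped | p1:(2,3)->(2,4) | p2:escaped
Step 4: p0:escaped | p1:(2,4)->(2,5)->EXIT | p2:escaped

ESCAPED ESCAPED ESCAPED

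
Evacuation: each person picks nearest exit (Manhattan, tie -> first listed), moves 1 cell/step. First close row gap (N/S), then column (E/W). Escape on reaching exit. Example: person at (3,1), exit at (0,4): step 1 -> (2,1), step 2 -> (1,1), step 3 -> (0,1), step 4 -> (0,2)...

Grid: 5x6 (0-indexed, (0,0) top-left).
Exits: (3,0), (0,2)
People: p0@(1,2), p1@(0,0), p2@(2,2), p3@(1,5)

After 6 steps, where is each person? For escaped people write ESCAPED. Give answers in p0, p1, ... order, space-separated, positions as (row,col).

Step 1: p0:(1,2)->(0,2)->EXIT | p1:(0,0)->(0,1) | p2:(2,2)->(1,2) | p3:(1,5)->(0,5)
Step 2: p0:escaped | p1:(0,1)->(0,2)->EXIT | p2:(1,2)->(0,2)->EXIT | p3:(0,5)->(0,4)
Step 3: p0:escaped | p1:escaped | p2:escaped | p3:(0,4)->(0,3)
Step 4: p0:escaped | p1:escaped | p2:escaped | p3:(0,3)->(0,2)->EXIT

ESCAPED ESCAPED ESCAPED ESCAPED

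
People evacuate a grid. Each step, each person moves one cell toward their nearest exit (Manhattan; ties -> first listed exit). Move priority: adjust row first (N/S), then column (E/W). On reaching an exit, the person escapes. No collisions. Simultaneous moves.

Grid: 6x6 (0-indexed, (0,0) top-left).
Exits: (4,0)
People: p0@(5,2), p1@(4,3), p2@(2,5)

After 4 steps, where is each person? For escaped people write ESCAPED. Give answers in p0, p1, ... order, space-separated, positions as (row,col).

Step 1: p0:(5,2)->(4,2) | p1:(4,3)->(4,2) | p2:(2,5)->(3,5)
Step 2: p0:(4,2)->(4,1) | p1:(4,2)->(4,1) | p2:(3,5)->(4,5)
Step 3: p0:(4,1)->(4,0)->EXIT | p1:(4,1)->(4,0)->EXIT | p2:(4,5)->(4,4)
Step 4: p0:escaped | p1:escaped | p2:(4,4)->(4,3)

ESCAPED ESCAPED (4,3)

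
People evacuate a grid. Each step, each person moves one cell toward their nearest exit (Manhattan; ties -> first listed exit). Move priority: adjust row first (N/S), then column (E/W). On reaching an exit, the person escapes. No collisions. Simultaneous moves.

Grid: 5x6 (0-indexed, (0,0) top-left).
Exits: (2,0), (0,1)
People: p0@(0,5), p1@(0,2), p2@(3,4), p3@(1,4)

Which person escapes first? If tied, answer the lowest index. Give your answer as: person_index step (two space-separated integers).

Step 1: p0:(0,5)->(0,4) | p1:(0,2)->(0,1)->EXIT | p2:(3,4)->(2,4) | p3:(1,4)->(0,4)
Step 2: p0:(0,4)->(0,3) | p1:escaped | p2:(2,4)->(2,3) | p3:(0,4)->(0,3)
Step 3: p0:(0,3)->(0,2) | p1:escaped | p2:(2,3)->(2,2) | p3:(0,3)->(0,2)
Step 4: p0:(0,2)->(0,1)->EXIT | p1:escaped | p2:(2,2)->(2,1) | p3:(0,2)->(0,1)->EXIT
Step 5: p0:escaped | p1:escaped | p2:(2,1)->(2,0)->EXIT | p3:escaped
Exit steps: [4, 1, 5, 4]
First to escape: p1 at step 1

Answer: 1 1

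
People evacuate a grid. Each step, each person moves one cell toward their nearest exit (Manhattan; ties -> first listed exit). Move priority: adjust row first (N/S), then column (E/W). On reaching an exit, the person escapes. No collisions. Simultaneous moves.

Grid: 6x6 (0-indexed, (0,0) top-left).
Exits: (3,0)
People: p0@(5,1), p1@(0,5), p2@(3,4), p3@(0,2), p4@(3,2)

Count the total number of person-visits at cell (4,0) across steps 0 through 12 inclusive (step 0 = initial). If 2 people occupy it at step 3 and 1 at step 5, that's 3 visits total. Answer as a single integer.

Answer: 0

Derivation:
Step 0: p0@(5,1) p1@(0,5) p2@(3,4) p3@(0,2) p4@(3,2) -> at (4,0): 0 [-], cum=0
Step 1: p0@(4,1) p1@(1,5) p2@(3,3) p3@(1,2) p4@(3,1) -> at (4,0): 0 [-], cum=0
Step 2: p0@(3,1) p1@(2,5) p2@(3,2) p3@(2,2) p4@ESC -> at (4,0): 0 [-], cum=0
Step 3: p0@ESC p1@(3,5) p2@(3,1) p3@(3,2) p4@ESC -> at (4,0): 0 [-], cum=0
Step 4: p0@ESC p1@(3,4) p2@ESC p3@(3,1) p4@ESC -> at (4,0): 0 [-], cum=0
Step 5: p0@ESC p1@(3,3) p2@ESC p3@ESC p4@ESC -> at (4,0): 0 [-], cum=0
Step 6: p0@ESC p1@(3,2) p2@ESC p3@ESC p4@ESC -> at (4,0): 0 [-], cum=0
Step 7: p0@ESC p1@(3,1) p2@ESC p3@ESC p4@ESC -> at (4,0): 0 [-], cum=0
Step 8: p0@ESC p1@ESC p2@ESC p3@ESC p4@ESC -> at (4,0): 0 [-], cum=0
Total visits = 0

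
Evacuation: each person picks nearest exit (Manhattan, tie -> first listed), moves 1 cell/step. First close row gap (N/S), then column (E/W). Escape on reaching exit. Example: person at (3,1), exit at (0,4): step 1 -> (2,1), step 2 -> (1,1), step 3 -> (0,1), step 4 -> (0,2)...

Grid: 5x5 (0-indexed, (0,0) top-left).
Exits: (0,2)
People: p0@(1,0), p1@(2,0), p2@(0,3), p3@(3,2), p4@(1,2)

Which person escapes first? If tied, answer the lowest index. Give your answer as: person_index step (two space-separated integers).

Answer: 2 1

Derivation:
Step 1: p0:(1,0)->(0,0) | p1:(2,0)->(1,0) | p2:(0,3)->(0,2)->EXIT | p3:(3,2)->(2,2) | p4:(1,2)->(0,2)->EXIT
Step 2: p0:(0,0)->(0,1) | p1:(1,0)->(0,0) | p2:escaped | p3:(2,2)->(1,2) | p4:escaped
Step 3: p0:(0,1)->(0,2)->EXIT | p1:(0,0)->(0,1) | p2:escaped | p3:(1,2)->(0,2)->EXIT | p4:escaped
Step 4: p0:escaped | p1:(0,1)->(0,2)->EXIT | p2:escaped | p3:escaped | p4:escaped
Exit steps: [3, 4, 1, 3, 1]
First to escape: p2 at step 1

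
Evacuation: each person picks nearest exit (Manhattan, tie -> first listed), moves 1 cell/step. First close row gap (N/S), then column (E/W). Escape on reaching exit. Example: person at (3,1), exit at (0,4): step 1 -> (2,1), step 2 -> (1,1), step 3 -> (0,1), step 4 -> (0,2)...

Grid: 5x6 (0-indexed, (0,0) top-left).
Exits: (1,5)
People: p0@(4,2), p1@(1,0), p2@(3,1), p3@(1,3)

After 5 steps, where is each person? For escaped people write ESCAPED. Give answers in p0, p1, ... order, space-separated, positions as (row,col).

Step 1: p0:(4,2)->(3,2) | p1:(1,0)->(1,1) | p2:(3,1)->(2,1) | p3:(1,3)->(1,4)
Step 2: p0:(3,2)->(2,2) | p1:(1,1)->(1,2) | p2:(2,1)->(1,1) | p3:(1,4)->(1,5)->EXIT
Step 3: p0:(2,2)->(1,2) | p1:(1,2)->(1,3) | p2:(1,1)->(1,2) | p3:escaped
Step 4: p0:(1,2)->(1,3) | p1:(1,3)->(1,4) | p2:(1,2)->(1,3) | p3:escaped
Step 5: p0:(1,3)->(1,4) | p1:(1,4)->(1,5)->EXIT | p2:(1,3)->(1,4) | p3:escaped

(1,4) ESCAPED (1,4) ESCAPED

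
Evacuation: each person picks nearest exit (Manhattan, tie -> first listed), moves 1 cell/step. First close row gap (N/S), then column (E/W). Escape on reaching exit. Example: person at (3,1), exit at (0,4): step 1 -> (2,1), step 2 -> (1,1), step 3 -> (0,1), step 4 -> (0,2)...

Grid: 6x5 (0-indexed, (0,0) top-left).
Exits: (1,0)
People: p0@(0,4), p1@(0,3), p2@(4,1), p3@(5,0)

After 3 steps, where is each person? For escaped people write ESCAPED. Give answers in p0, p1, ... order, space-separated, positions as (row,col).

Step 1: p0:(0,4)->(1,4) | p1:(0,3)->(1,3) | p2:(4,1)->(3,1) | p3:(5,0)->(4,0)
Step 2: p0:(1,4)->(1,3) | p1:(1,3)->(1,2) | p2:(3,1)->(2,1) | p3:(4,0)->(3,0)
Step 3: p0:(1,3)->(1,2) | p1:(1,2)->(1,1) | p2:(2,1)->(1,1) | p3:(3,0)->(2,0)

(1,2) (1,1) (1,1) (2,0)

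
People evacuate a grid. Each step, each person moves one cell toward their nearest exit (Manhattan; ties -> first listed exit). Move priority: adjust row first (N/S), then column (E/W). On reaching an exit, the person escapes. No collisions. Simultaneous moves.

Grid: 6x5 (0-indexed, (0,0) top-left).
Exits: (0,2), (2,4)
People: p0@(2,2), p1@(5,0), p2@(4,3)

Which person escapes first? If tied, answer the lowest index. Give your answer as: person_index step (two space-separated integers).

Step 1: p0:(2,2)->(1,2) | p1:(5,0)->(4,0) | p2:(4,3)->(3,3)
Step 2: p0:(1,2)->(0,2)->EXIT | p1:(4,0)->(3,0) | p2:(3,3)->(2,3)
Step 3: p0:escaped | p1:(3,0)->(2,0) | p2:(2,3)->(2,4)->EXIT
Step 4: p0:escaped | p1:(2,0)->(1,0) | p2:escaped
Step 5: p0:escaped | p1:(1,0)->(0,0) | p2:escaped
Step 6: p0:escaped | p1:(0,0)->(0,1) | p2:escaped
Step 7: p0:escaped | p1:(0,1)->(0,2)->EXIT | p2:escaped
Exit steps: [2, 7, 3]
First to escape: p0 at step 2

Answer: 0 2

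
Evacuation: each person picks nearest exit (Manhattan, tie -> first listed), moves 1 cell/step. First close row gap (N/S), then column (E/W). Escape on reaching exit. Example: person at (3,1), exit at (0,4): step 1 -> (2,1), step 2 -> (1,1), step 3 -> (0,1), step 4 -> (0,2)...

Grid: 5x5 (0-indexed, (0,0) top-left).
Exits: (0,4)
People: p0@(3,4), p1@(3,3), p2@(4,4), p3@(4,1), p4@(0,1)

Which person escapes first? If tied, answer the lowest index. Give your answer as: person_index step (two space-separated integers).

Step 1: p0:(3,4)->(2,4) | p1:(3,3)->(2,3) | p2:(4,4)->(3,4) | p3:(4,1)->(3,1) | p4:(0,1)->(0,2)
Step 2: p0:(2,4)->(1,4) | p1:(2,3)->(1,3) | p2:(3,4)->(2,4) | p3:(3,1)->(2,1) | p4:(0,2)->(0,3)
Step 3: p0:(1,4)->(0,4)->EXIT | p1:(1,3)->(0,3) | p2:(2,4)->(1,4) | p3:(2,1)->(1,1) | p4:(0,3)->(0,4)->EXIT
Step 4: p0:escaped | p1:(0,3)->(0,4)->EXIT | p2:(1,4)->(0,4)->EXIT | p3:(1,1)->(0,1) | p4:escaped
Step 5: p0:escaped | p1:escaped | p2:escaped | p3:(0,1)->(0,2) | p4:escaped
Step 6: p0:escaped | p1:escaped | p2:escaped | p3:(0,2)->(0,3) | p4:escaped
Step 7: p0:escaped | p1:escaped | p2:escaped | p3:(0,3)->(0,4)->EXIT | p4:escaped
Exit steps: [3, 4, 4, 7, 3]
First to escape: p0 at step 3

Answer: 0 3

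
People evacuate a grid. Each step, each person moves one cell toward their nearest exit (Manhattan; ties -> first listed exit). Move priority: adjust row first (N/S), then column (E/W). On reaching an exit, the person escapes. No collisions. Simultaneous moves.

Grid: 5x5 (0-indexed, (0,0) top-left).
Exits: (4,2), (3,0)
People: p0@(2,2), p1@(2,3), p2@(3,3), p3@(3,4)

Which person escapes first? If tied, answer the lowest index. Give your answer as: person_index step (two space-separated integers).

Step 1: p0:(2,2)->(3,2) | p1:(2,3)->(3,3) | p2:(3,3)->(4,3) | p3:(3,4)->(4,4)
Step 2: p0:(3,2)->(4,2)->EXIT | p1:(3,3)->(4,3) | p2:(4,3)->(4,2)->EXIT | p3:(4,4)->(4,3)
Step 3: p0:escaped | p1:(4,3)->(4,2)->EXIT | p2:escaped | p3:(4,3)->(4,2)->EXIT
Exit steps: [2, 3, 2, 3]
First to escape: p0 at step 2

Answer: 0 2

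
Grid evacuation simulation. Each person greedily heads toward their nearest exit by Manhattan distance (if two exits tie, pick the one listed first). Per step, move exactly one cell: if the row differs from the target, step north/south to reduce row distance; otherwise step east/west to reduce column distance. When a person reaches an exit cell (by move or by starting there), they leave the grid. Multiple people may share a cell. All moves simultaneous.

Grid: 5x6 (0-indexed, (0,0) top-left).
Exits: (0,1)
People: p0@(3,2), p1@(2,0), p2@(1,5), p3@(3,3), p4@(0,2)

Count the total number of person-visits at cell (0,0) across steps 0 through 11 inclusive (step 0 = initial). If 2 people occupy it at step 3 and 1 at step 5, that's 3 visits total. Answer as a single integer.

Step 0: p0@(3,2) p1@(2,0) p2@(1,5) p3@(3,3) p4@(0,2) -> at (0,0): 0 [-], cum=0
Step 1: p0@(2,2) p1@(1,0) p2@(0,5) p3@(2,3) p4@ESC -> at (0,0): 0 [-], cum=0
Step 2: p0@(1,2) p1@(0,0) p2@(0,4) p3@(1,3) p4@ESC -> at (0,0): 1 [p1], cum=1
Step 3: p0@(0,2) p1@ESC p2@(0,3) p3@(0,3) p4@ESC -> at (0,0): 0 [-], cum=1
Step 4: p0@ESC p1@ESC p2@(0,2) p3@(0,2) p4@ESC -> at (0,0): 0 [-], cum=1
Step 5: p0@ESC p1@ESC p2@ESC p3@ESC p4@ESC -> at (0,0): 0 [-], cum=1
Total visits = 1

Answer: 1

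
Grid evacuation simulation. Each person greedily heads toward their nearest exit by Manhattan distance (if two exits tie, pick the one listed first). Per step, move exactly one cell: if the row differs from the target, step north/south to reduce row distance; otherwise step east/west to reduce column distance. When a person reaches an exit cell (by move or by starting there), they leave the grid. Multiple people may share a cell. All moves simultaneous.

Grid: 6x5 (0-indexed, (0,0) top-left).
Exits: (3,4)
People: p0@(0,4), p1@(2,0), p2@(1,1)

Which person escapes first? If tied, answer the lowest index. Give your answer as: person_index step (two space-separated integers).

Step 1: p0:(0,4)->(1,4) | p1:(2,0)->(3,0) | p2:(1,1)->(2,1)
Step 2: p0:(1,4)->(2,4) | p1:(3,0)->(3,1) | p2:(2,1)->(3,1)
Step 3: p0:(2,4)->(3,4)->EXIT | p1:(3,1)->(3,2) | p2:(3,1)->(3,2)
Step 4: p0:escaped | p1:(3,2)->(3,3) | p2:(3,2)->(3,3)
Step 5: p0:escaped | p1:(3,3)->(3,4)->EXIT | p2:(3,3)->(3,4)->EXIT
Exit steps: [3, 5, 5]
First to escape: p0 at step 3

Answer: 0 3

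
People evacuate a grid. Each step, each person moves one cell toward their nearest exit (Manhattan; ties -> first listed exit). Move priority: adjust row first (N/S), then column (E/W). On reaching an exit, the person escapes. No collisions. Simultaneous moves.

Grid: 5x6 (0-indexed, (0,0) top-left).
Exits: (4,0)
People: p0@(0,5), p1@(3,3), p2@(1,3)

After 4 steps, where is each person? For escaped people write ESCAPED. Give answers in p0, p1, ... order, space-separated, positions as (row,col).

Step 1: p0:(0,5)->(1,5) | p1:(3,3)->(4,3) | p2:(1,3)->(2,3)
Step 2: p0:(1,5)->(2,5) | p1:(4,3)->(4,2) | p2:(2,3)->(3,3)
Step 3: p0:(2,5)->(3,5) | p1:(4,2)->(4,1) | p2:(3,3)->(4,3)
Step 4: p0:(3,5)->(4,5) | p1:(4,1)->(4,0)->EXIT | p2:(4,3)->(4,2)

(4,5) ESCAPED (4,2)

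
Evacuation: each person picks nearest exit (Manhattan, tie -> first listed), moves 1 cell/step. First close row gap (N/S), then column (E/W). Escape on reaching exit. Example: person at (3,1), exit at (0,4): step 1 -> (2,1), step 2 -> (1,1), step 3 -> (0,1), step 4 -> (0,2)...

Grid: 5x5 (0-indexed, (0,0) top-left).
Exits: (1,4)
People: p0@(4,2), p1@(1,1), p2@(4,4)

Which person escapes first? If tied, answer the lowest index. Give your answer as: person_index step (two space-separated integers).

Step 1: p0:(4,2)->(3,2) | p1:(1,1)->(1,2) | p2:(4,4)->(3,4)
Step 2: p0:(3,2)->(2,2) | p1:(1,2)->(1,3) | p2:(3,4)->(2,4)
Step 3: p0:(2,2)->(1,2) | p1:(1,3)->(1,4)->EXIT | p2:(2,4)->(1,4)->EXIT
Step 4: p0:(1,2)->(1,3) | p1:escaped | p2:escaped
Step 5: p0:(1,3)->(1,4)->EXIT | p1:escaped | p2:escaped
Exit steps: [5, 3, 3]
First to escape: p1 at step 3

Answer: 1 3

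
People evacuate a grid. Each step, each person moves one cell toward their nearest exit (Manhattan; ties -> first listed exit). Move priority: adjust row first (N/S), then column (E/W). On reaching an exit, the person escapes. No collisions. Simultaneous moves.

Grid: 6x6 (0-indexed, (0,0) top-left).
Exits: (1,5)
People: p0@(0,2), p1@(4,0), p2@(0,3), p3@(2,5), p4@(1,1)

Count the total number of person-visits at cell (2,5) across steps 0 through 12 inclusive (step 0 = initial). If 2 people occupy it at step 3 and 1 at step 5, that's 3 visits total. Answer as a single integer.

Step 0: p0@(0,2) p1@(4,0) p2@(0,3) p3@(2,5) p4@(1,1) -> at (2,5): 1 [p3], cum=1
Step 1: p0@(1,2) p1@(3,0) p2@(1,3) p3@ESC p4@(1,2) -> at (2,5): 0 [-], cum=1
Step 2: p0@(1,3) p1@(2,0) p2@(1,4) p3@ESC p4@(1,3) -> at (2,5): 0 [-], cum=1
Step 3: p0@(1,4) p1@(1,0) p2@ESC p3@ESC p4@(1,4) -> at (2,5): 0 [-], cum=1
Step 4: p0@ESC p1@(1,1) p2@ESC p3@ESC p4@ESC -> at (2,5): 0 [-], cum=1
Step 5: p0@ESC p1@(1,2) p2@ESC p3@ESC p4@ESC -> at (2,5): 0 [-], cum=1
Step 6: p0@ESC p1@(1,3) p2@ESC p3@ESC p4@ESC -> at (2,5): 0 [-], cum=1
Step 7: p0@ESC p1@(1,4) p2@ESC p3@ESC p4@ESC -> at (2,5): 0 [-], cum=1
Step 8: p0@ESC p1@ESC p2@ESC p3@ESC p4@ESC -> at (2,5): 0 [-], cum=1
Total visits = 1

Answer: 1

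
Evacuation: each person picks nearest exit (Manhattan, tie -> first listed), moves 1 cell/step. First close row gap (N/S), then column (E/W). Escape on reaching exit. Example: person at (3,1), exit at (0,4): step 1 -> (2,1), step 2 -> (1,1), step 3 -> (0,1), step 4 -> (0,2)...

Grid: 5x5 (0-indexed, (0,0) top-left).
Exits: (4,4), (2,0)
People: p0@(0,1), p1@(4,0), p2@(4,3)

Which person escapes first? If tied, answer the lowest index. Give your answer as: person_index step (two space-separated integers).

Answer: 2 1

Derivation:
Step 1: p0:(0,1)->(1,1) | p1:(4,0)->(3,0) | p2:(4,3)->(4,4)->EXIT
Step 2: p0:(1,1)->(2,1) | p1:(3,0)->(2,0)->EXIT | p2:escaped
Step 3: p0:(2,1)->(2,0)->EXIT | p1:escaped | p2:escaped
Exit steps: [3, 2, 1]
First to escape: p2 at step 1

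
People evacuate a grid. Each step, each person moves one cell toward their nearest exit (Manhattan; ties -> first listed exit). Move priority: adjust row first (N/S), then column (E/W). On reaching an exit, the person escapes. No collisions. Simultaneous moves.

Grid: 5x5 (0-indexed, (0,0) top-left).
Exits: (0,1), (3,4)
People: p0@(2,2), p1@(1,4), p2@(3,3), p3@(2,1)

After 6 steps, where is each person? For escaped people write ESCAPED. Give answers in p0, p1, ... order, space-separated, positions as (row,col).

Step 1: p0:(2,2)->(1,2) | p1:(1,4)->(2,4) | p2:(3,3)->(3,4)->EXIT | p3:(2,1)->(1,1)
Step 2: p0:(1,2)->(0,2) | p1:(2,4)->(3,4)->EXIT | p2:escaped | p3:(1,1)->(0,1)->EXIT
Step 3: p0:(0,2)->(0,1)->EXIT | p1:escaped | p2:escaped | p3:escaped

ESCAPED ESCAPED ESCAPED ESCAPED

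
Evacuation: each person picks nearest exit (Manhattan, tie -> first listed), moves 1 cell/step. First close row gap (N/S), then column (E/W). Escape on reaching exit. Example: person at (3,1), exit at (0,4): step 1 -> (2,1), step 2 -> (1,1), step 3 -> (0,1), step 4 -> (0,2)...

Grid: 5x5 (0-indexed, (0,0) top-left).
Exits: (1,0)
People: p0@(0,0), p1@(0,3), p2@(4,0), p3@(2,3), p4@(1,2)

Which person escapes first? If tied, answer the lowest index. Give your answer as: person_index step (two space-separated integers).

Answer: 0 1

Derivation:
Step 1: p0:(0,0)->(1,0)->EXIT | p1:(0,3)->(1,3) | p2:(4,0)->(3,0) | p3:(2,3)->(1,3) | p4:(1,2)->(1,1)
Step 2: p0:escaped | p1:(1,3)->(1,2) | p2:(3,0)->(2,0) | p3:(1,3)->(1,2) | p4:(1,1)->(1,0)->EXIT
Step 3: p0:escaped | p1:(1,2)->(1,1) | p2:(2,0)->(1,0)->EXIT | p3:(1,2)->(1,1) | p4:escaped
Step 4: p0:escaped | p1:(1,1)->(1,0)->EXIT | p2:escaped | p3:(1,1)->(1,0)->EXIT | p4:escaped
Exit steps: [1, 4, 3, 4, 2]
First to escape: p0 at step 1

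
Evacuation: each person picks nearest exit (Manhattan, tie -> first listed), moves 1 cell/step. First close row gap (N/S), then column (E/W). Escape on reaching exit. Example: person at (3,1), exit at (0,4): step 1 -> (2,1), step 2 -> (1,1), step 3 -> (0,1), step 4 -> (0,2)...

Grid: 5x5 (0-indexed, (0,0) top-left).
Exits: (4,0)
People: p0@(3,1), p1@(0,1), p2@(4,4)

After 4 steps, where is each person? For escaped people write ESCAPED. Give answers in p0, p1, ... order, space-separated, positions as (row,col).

Step 1: p0:(3,1)->(4,1) | p1:(0,1)->(1,1) | p2:(4,4)->(4,3)
Step 2: p0:(4,1)->(4,0)->EXIT | p1:(1,1)->(2,1) | p2:(4,3)->(4,2)
Step 3: p0:escaped | p1:(2,1)->(3,1) | p2:(4,2)->(4,1)
Step 4: p0:escaped | p1:(3,1)->(4,1) | p2:(4,1)->(4,0)->EXIT

ESCAPED (4,1) ESCAPED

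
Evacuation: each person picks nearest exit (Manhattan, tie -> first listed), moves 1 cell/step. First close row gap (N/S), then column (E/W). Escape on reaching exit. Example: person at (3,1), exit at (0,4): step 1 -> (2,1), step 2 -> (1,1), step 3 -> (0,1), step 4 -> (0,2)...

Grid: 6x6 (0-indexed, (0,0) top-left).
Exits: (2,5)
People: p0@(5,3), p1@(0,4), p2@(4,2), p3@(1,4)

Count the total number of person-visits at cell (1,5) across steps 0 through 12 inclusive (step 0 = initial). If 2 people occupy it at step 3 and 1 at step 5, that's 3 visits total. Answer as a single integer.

Answer: 0

Derivation:
Step 0: p0@(5,3) p1@(0,4) p2@(4,2) p3@(1,4) -> at (1,5): 0 [-], cum=0
Step 1: p0@(4,3) p1@(1,4) p2@(3,2) p3@(2,4) -> at (1,5): 0 [-], cum=0
Step 2: p0@(3,3) p1@(2,4) p2@(2,2) p3@ESC -> at (1,5): 0 [-], cum=0
Step 3: p0@(2,3) p1@ESC p2@(2,3) p3@ESC -> at (1,5): 0 [-], cum=0
Step 4: p0@(2,4) p1@ESC p2@(2,4) p3@ESC -> at (1,5): 0 [-], cum=0
Step 5: p0@ESC p1@ESC p2@ESC p3@ESC -> at (1,5): 0 [-], cum=0
Total visits = 0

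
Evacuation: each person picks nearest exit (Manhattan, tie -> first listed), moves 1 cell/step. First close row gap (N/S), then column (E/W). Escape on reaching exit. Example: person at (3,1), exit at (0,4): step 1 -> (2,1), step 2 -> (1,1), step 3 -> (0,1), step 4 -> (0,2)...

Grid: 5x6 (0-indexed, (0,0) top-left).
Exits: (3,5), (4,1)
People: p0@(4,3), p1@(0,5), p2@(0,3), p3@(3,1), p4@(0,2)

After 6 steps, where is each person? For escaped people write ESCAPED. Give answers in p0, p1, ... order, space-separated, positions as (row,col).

Step 1: p0:(4,3)->(4,2) | p1:(0,5)->(1,5) | p2:(0,3)->(1,3) | p3:(3,1)->(4,1)->EXIT | p4:(0,2)->(1,2)
Step 2: p0:(4,2)->(4,1)->EXIT | p1:(1,5)->(2,5) | p2:(1,3)->(2,3) | p3:escaped | p4:(1,2)->(2,2)
Step 3: p0:escaped | p1:(2,5)->(3,5)->EXIT | p2:(2,3)->(3,3) | p3:escaped | p4:(2,2)->(3,2)
Step 4: p0:escaped | p1:escaped | p2:(3,3)->(3,4) | p3:escaped | p4:(3,2)->(4,2)
Step 5: p0:escaped | p1:escaped | p2:(3,4)->(3,5)->EXIT | p3:escaped | p4:(4,2)->(4,1)->EXIT

ESCAPED ESCAPED ESCAPED ESCAPED ESCAPED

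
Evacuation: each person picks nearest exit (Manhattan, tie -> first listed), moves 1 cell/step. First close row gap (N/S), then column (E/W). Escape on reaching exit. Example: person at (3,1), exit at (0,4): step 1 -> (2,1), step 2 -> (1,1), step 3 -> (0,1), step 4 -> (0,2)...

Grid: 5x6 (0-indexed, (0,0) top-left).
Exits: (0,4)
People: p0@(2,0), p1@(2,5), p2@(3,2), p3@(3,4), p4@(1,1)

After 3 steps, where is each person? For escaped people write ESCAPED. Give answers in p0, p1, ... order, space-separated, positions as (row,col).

Step 1: p0:(2,0)->(1,0) | p1:(2,5)->(1,5) | p2:(3,2)->(2,2) | p3:(3,4)->(2,4) | p4:(1,1)->(0,1)
Step 2: p0:(1,0)->(0,0) | p1:(1,5)->(0,5) | p2:(2,2)->(1,2) | p3:(2,4)->(1,4) | p4:(0,1)->(0,2)
Step 3: p0:(0,0)->(0,1) | p1:(0,5)->(0,4)->EXIT | p2:(1,2)->(0,2) | p3:(1,4)->(0,4)->EXIT | p4:(0,2)->(0,3)

(0,1) ESCAPED (0,2) ESCAPED (0,3)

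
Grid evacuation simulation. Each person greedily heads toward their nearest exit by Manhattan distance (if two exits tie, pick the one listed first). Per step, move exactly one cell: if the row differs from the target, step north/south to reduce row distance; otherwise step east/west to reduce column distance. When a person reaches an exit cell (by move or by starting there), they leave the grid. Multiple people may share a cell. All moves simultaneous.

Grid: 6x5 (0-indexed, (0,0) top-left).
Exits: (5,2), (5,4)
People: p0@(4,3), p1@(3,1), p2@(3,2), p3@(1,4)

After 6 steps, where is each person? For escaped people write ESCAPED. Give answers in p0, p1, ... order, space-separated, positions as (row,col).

Step 1: p0:(4,3)->(5,3) | p1:(3,1)->(4,1) | p2:(3,2)->(4,2) | p3:(1,4)->(2,4)
Step 2: p0:(5,3)->(5,2)->EXIT | p1:(4,1)->(5,1) | p2:(4,2)->(5,2)->EXIT | p3:(2,4)->(3,4)
Step 3: p0:escaped | p1:(5,1)->(5,2)->EXIT | p2:escaped | p3:(3,4)->(4,4)
Step 4: p0:escaped | p1:escaped | p2:escaped | p3:(4,4)->(5,4)->EXIT

ESCAPED ESCAPED ESCAPED ESCAPED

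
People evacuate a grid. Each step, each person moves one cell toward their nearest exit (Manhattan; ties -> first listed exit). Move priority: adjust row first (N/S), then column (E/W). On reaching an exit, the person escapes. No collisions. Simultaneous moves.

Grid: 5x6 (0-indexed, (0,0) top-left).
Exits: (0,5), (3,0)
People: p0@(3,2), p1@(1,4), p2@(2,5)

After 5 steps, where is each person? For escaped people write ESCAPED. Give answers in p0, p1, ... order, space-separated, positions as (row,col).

Step 1: p0:(3,2)->(3,1) | p1:(1,4)->(0,4) | p2:(2,5)->(1,5)
Step 2: p0:(3,1)->(3,0)->EXIT | p1:(0,4)->(0,5)->EXIT | p2:(1,5)->(0,5)->EXIT

ESCAPED ESCAPED ESCAPED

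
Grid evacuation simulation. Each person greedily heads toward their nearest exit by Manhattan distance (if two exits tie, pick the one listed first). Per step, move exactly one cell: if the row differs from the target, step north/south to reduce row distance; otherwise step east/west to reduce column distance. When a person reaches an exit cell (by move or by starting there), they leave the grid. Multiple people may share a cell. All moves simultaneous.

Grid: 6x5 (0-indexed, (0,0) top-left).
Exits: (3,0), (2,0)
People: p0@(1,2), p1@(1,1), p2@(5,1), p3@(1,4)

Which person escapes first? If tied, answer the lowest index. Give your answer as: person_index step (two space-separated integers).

Answer: 1 2

Derivation:
Step 1: p0:(1,2)->(2,2) | p1:(1,1)->(2,1) | p2:(5,1)->(4,1) | p3:(1,4)->(2,4)
Step 2: p0:(2,2)->(2,1) | p1:(2,1)->(2,0)->EXIT | p2:(4,1)->(3,1) | p3:(2,4)->(2,3)
Step 3: p0:(2,1)->(2,0)->EXIT | p1:escaped | p2:(3,1)->(3,0)->EXIT | p3:(2,3)->(2,2)
Step 4: p0:escaped | p1:escaped | p2:escaped | p3:(2,2)->(2,1)
Step 5: p0:escaped | p1:escaped | p2:escaped | p3:(2,1)->(2,0)->EXIT
Exit steps: [3, 2, 3, 5]
First to escape: p1 at step 2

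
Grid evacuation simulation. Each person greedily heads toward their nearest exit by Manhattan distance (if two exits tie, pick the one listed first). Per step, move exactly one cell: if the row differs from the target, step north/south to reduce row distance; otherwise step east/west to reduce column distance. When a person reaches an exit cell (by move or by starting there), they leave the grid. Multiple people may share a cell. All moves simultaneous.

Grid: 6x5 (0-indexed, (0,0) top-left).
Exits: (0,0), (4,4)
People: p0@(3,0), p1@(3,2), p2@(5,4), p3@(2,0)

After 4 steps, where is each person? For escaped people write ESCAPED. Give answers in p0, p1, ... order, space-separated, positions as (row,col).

Step 1: p0:(3,0)->(2,0) | p1:(3,2)->(4,2) | p2:(5,4)->(4,4)->EXIT | p3:(2,0)->(1,0)
Step 2: p0:(2,0)->(1,0) | p1:(4,2)->(4,3) | p2:escaped | p3:(1,0)->(0,0)->EXIT
Step 3: p0:(1,0)->(0,0)->EXIT | p1:(4,3)->(4,4)->EXIT | p2:escaped | p3:escaped

ESCAPED ESCAPED ESCAPED ESCAPED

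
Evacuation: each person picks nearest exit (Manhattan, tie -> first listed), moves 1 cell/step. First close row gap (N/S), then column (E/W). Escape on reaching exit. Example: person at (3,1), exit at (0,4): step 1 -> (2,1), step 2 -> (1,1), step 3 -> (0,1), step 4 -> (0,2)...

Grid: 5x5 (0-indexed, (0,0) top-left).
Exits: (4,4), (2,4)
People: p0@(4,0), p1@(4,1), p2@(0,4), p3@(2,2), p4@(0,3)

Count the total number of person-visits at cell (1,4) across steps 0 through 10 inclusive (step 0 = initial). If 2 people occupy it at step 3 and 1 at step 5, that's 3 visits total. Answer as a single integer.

Answer: 1

Derivation:
Step 0: p0@(4,0) p1@(4,1) p2@(0,4) p3@(2,2) p4@(0,3) -> at (1,4): 0 [-], cum=0
Step 1: p0@(4,1) p1@(4,2) p2@(1,4) p3@(2,3) p4@(1,3) -> at (1,4): 1 [p2], cum=1
Step 2: p0@(4,2) p1@(4,3) p2@ESC p3@ESC p4@(2,3) -> at (1,4): 0 [-], cum=1
Step 3: p0@(4,3) p1@ESC p2@ESC p3@ESC p4@ESC -> at (1,4): 0 [-], cum=1
Step 4: p0@ESC p1@ESC p2@ESC p3@ESC p4@ESC -> at (1,4): 0 [-], cum=1
Total visits = 1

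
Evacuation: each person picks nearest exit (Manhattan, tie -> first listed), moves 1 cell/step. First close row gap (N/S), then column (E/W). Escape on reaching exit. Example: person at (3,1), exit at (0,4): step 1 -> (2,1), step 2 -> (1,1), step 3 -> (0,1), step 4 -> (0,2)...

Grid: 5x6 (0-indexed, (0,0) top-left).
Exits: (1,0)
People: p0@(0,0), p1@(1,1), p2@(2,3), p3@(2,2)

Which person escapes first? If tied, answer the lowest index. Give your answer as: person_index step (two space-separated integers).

Step 1: p0:(0,0)->(1,0)->EXIT | p1:(1,1)->(1,0)->EXIT | p2:(2,3)->(1,3) | p3:(2,2)->(1,2)
Step 2: p0:escaped | p1:escaped | p2:(1,3)->(1,2) | p3:(1,2)->(1,1)
Step 3: p0:escaped | p1:escaped | p2:(1,2)->(1,1) | p3:(1,1)->(1,0)->EXIT
Step 4: p0:escaped | p1:escaped | p2:(1,1)->(1,0)->EXIT | p3:escaped
Exit steps: [1, 1, 4, 3]
First to escape: p0 at step 1

Answer: 0 1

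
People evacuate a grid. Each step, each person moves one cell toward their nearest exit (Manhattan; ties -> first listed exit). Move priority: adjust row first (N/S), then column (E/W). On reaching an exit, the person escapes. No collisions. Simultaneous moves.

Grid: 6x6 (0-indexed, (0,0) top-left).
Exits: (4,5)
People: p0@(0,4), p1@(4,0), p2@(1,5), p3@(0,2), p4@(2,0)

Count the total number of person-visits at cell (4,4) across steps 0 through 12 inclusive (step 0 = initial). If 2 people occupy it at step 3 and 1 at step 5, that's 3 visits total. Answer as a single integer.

Step 0: p0@(0,4) p1@(4,0) p2@(1,5) p3@(0,2) p4@(2,0) -> at (4,4): 0 [-], cum=0
Step 1: p0@(1,4) p1@(4,1) p2@(2,5) p3@(1,2) p4@(3,0) -> at (4,4): 0 [-], cum=0
Step 2: p0@(2,4) p1@(4,2) p2@(3,5) p3@(2,2) p4@(4,0) -> at (4,4): 0 [-], cum=0
Step 3: p0@(3,4) p1@(4,3) p2@ESC p3@(3,2) p4@(4,1) -> at (4,4): 0 [-], cum=0
Step 4: p0@(4,4) p1@(4,4) p2@ESC p3@(4,2) p4@(4,2) -> at (4,4): 2 [p0,p1], cum=2
Step 5: p0@ESC p1@ESC p2@ESC p3@(4,3) p4@(4,3) -> at (4,4): 0 [-], cum=2
Step 6: p0@ESC p1@ESC p2@ESC p3@(4,4) p4@(4,4) -> at (4,4): 2 [p3,p4], cum=4
Step 7: p0@ESC p1@ESC p2@ESC p3@ESC p4@ESC -> at (4,4): 0 [-], cum=4
Total visits = 4

Answer: 4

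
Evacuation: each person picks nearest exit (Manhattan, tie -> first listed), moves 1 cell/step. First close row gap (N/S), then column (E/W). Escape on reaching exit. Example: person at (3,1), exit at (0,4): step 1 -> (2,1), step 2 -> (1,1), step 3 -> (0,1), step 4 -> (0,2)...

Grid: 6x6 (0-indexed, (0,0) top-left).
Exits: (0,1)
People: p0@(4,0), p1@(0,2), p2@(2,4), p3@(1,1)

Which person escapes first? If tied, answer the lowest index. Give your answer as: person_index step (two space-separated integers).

Step 1: p0:(4,0)->(3,0) | p1:(0,2)->(0,1)->EXIT | p2:(2,4)->(1,4) | p3:(1,1)->(0,1)->EXIT
Step 2: p0:(3,0)->(2,0) | p1:escaped | p2:(1,4)->(0,4) | p3:escaped
Step 3: p0:(2,0)->(1,0) | p1:escaped | p2:(0,4)->(0,3) | p3:escaped
Step 4: p0:(1,0)->(0,0) | p1:escaped | p2:(0,3)->(0,2) | p3:escaped
Step 5: p0:(0,0)->(0,1)->EXIT | p1:escaped | p2:(0,2)->(0,1)->EXIT | p3:escaped
Exit steps: [5, 1, 5, 1]
First to escape: p1 at step 1

Answer: 1 1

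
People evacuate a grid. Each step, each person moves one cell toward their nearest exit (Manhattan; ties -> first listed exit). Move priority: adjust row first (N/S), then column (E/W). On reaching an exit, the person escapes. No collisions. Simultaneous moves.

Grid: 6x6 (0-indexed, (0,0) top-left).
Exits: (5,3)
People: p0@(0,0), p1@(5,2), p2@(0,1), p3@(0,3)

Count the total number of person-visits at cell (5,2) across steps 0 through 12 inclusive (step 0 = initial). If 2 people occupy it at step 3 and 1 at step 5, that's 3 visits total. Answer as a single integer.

Answer: 3

Derivation:
Step 0: p0@(0,0) p1@(5,2) p2@(0,1) p3@(0,3) -> at (5,2): 1 [p1], cum=1
Step 1: p0@(1,0) p1@ESC p2@(1,1) p3@(1,3) -> at (5,2): 0 [-], cum=1
Step 2: p0@(2,0) p1@ESC p2@(2,1) p3@(2,3) -> at (5,2): 0 [-], cum=1
Step 3: p0@(3,0) p1@ESC p2@(3,1) p3@(3,3) -> at (5,2): 0 [-], cum=1
Step 4: p0@(4,0) p1@ESC p2@(4,1) p3@(4,3) -> at (5,2): 0 [-], cum=1
Step 5: p0@(5,0) p1@ESC p2@(5,1) p3@ESC -> at (5,2): 0 [-], cum=1
Step 6: p0@(5,1) p1@ESC p2@(5,2) p3@ESC -> at (5,2): 1 [p2], cum=2
Step 7: p0@(5,2) p1@ESC p2@ESC p3@ESC -> at (5,2): 1 [p0], cum=3
Step 8: p0@ESC p1@ESC p2@ESC p3@ESC -> at (5,2): 0 [-], cum=3
Total visits = 3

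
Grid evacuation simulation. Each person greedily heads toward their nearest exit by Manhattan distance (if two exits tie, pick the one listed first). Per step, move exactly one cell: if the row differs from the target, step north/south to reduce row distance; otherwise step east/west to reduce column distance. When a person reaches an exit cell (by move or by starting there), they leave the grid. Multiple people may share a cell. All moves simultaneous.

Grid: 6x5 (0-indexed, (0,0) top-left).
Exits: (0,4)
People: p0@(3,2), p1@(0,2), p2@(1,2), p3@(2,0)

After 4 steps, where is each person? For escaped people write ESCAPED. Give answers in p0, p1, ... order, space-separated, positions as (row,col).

Step 1: p0:(3,2)->(2,2) | p1:(0,2)->(0,3) | p2:(1,2)->(0,2) | p3:(2,0)->(1,0)
Step 2: p0:(2,2)->(1,2) | p1:(0,3)->(0,4)->EXIT | p2:(0,2)->(0,3) | p3:(1,0)->(0,0)
Step 3: p0:(1,2)->(0,2) | p1:escaped | p2:(0,3)->(0,4)->EXIT | p3:(0,0)->(0,1)
Step 4: p0:(0,2)->(0,3) | p1:escaped | p2:escaped | p3:(0,1)->(0,2)

(0,3) ESCAPED ESCAPED (0,2)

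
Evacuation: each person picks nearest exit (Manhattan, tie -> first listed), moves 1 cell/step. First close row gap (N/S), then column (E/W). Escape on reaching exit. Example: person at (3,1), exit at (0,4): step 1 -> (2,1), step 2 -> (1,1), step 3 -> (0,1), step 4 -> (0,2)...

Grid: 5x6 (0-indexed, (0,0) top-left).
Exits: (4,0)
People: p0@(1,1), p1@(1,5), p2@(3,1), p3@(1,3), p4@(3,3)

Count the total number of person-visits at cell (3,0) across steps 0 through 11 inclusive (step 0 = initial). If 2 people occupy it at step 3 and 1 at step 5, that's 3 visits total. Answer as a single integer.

Answer: 0

Derivation:
Step 0: p0@(1,1) p1@(1,5) p2@(3,1) p3@(1,3) p4@(3,3) -> at (3,0): 0 [-], cum=0
Step 1: p0@(2,1) p1@(2,5) p2@(4,1) p3@(2,3) p4@(4,3) -> at (3,0): 0 [-], cum=0
Step 2: p0@(3,1) p1@(3,5) p2@ESC p3@(3,3) p4@(4,2) -> at (3,0): 0 [-], cum=0
Step 3: p0@(4,1) p1@(4,5) p2@ESC p3@(4,3) p4@(4,1) -> at (3,0): 0 [-], cum=0
Step 4: p0@ESC p1@(4,4) p2@ESC p3@(4,2) p4@ESC -> at (3,0): 0 [-], cum=0
Step 5: p0@ESC p1@(4,3) p2@ESC p3@(4,1) p4@ESC -> at (3,0): 0 [-], cum=0
Step 6: p0@ESC p1@(4,2) p2@ESC p3@ESC p4@ESC -> at (3,0): 0 [-], cum=0
Step 7: p0@ESC p1@(4,1) p2@ESC p3@ESC p4@ESC -> at (3,0): 0 [-], cum=0
Step 8: p0@ESC p1@ESC p2@ESC p3@ESC p4@ESC -> at (3,0): 0 [-], cum=0
Total visits = 0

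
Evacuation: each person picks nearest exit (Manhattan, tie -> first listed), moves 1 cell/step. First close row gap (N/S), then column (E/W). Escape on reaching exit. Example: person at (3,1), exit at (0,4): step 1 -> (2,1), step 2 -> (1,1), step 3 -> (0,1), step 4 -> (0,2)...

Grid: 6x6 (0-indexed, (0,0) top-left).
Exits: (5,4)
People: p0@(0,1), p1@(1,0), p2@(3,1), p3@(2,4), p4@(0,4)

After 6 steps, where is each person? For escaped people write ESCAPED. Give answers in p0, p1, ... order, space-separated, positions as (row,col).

Step 1: p0:(0,1)->(1,1) | p1:(1,0)->(2,0) | p2:(3,1)->(4,1) | p3:(2,4)->(3,4) | p4:(0,4)->(1,4)
Step 2: p0:(1,1)->(2,1) | p1:(2,0)->(3,0) | p2:(4,1)->(5,1) | p3:(3,4)->(4,4) | p4:(1,4)->(2,4)
Step 3: p0:(2,1)->(3,1) | p1:(3,0)->(4,0) | p2:(5,1)->(5,2) | p3:(4,4)->(5,4)->EXIT | p4:(2,4)->(3,4)
Step 4: p0:(3,1)->(4,1) | p1:(4,0)->(5,0) | p2:(5,2)->(5,3) | p3:escaped | p4:(3,4)->(4,4)
Step 5: p0:(4,1)->(5,1) | p1:(5,0)->(5,1) | p2:(5,3)->(5,4)->EXIT | p3:escaped | p4:(4,4)->(5,4)->EXIT
Step 6: p0:(5,1)->(5,2) | p1:(5,1)->(5,2) | p2:escaped | p3:escaped | p4:escaped

(5,2) (5,2) ESCAPED ESCAPED ESCAPED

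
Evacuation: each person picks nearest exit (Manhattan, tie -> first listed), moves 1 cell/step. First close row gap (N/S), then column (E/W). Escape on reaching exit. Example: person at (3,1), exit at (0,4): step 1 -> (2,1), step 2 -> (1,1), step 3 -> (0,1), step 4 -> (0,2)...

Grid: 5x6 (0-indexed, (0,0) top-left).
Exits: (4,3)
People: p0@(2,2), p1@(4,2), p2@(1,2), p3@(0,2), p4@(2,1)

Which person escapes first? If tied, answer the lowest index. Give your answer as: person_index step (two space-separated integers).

Step 1: p0:(2,2)->(3,2) | p1:(4,2)->(4,3)->EXIT | p2:(1,2)->(2,2) | p3:(0,2)->(1,2) | p4:(2,1)->(3,1)
Step 2: p0:(3,2)->(4,2) | p1:escaped | p2:(2,2)->(3,2) | p3:(1,2)->(2,2) | p4:(3,1)->(4,1)
Step 3: p0:(4,2)->(4,3)->EXIT | p1:escaped | p2:(3,2)->(4,2) | p3:(2,2)->(3,2) | p4:(4,1)->(4,2)
Step 4: p0:escaped | p1:escaped | p2:(4,2)->(4,3)->EXIT | p3:(3,2)->(4,2) | p4:(4,2)->(4,3)->EXIT
Step 5: p0:escaped | p1:escaped | p2:escaped | p3:(4,2)->(4,3)->EXIT | p4:escaped
Exit steps: [3, 1, 4, 5, 4]
First to escape: p1 at step 1

Answer: 1 1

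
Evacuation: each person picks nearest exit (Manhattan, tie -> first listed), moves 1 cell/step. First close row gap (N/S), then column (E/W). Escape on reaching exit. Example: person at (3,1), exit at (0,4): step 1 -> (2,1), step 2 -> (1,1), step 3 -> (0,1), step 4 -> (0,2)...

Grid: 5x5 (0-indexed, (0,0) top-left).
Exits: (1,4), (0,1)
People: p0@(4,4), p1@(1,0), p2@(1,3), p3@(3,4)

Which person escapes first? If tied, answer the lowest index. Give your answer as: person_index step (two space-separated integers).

Answer: 2 1

Derivation:
Step 1: p0:(4,4)->(3,4) | p1:(1,0)->(0,0) | p2:(1,3)->(1,4)->EXIT | p3:(3,4)->(2,4)
Step 2: p0:(3,4)->(2,4) | p1:(0,0)->(0,1)->EXIT | p2:escaped | p3:(2,4)->(1,4)->EXIT
Step 3: p0:(2,4)->(1,4)->EXIT | p1:escaped | p2:escaped | p3:escaped
Exit steps: [3, 2, 1, 2]
First to escape: p2 at step 1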